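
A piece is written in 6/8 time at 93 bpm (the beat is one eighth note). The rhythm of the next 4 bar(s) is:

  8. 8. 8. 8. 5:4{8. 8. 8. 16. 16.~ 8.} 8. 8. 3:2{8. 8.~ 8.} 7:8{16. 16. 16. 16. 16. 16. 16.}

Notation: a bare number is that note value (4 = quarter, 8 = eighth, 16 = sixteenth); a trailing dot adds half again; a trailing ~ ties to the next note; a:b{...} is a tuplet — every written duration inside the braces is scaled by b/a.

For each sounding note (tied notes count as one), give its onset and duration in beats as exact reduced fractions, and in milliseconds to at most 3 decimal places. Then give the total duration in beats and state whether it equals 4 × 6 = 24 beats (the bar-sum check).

1) 0.0ms=0b +967.742ms=3/2b
2) 967.742ms=3/2b +967.742ms=3/2b
3) 1935.484ms=3b +967.742ms=3/2b
4) 2903.226ms=9/2b +967.742ms=3/2b
5) 3870.968ms=6b +774.194ms=6/5b
6) 4645.161ms=36/5b +774.194ms=6/5b
7) 5419.355ms=42/5b +774.194ms=6/5b
8) 6193.548ms=48/5b +387.097ms=3/5b
9) 6580.645ms=51/5b +1161.29ms=9/5b
10) 7741.935ms=12b +967.742ms=3/2b
11) 8709.677ms=27/2b +967.742ms=3/2b
12) 9677.419ms=15b +645.161ms=1b
13) 10322.581ms=16b +1290.323ms=2b
14) 11612.903ms=18b +552.995ms=6/7b
15) 12165.899ms=132/7b +552.995ms=6/7b
16) 12718.894ms=138/7b +552.995ms=6/7b
17) 13271.889ms=144/7b +552.995ms=6/7b
18) 13824.885ms=150/7b +552.995ms=6/7b
19) 14377.88ms=156/7b +552.995ms=6/7b
20) 14930.876ms=162/7b +552.995ms=6/7b
Σ=24b of 24 (93bpm 6/8) — PASS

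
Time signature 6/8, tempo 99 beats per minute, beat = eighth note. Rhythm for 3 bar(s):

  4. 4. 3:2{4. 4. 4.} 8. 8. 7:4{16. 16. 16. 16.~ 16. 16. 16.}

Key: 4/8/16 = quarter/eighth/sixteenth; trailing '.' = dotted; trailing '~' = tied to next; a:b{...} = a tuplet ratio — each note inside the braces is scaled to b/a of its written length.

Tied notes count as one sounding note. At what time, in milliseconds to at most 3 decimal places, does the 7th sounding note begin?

1. 0.0ms @ 0 + 1818.182ms (3)
2. 1818.182ms @ 3 + 1818.182ms (3)
3. 3636.364ms @ 6 + 1212.121ms (2)
4. 4848.485ms @ 8 + 1212.121ms (2)
5. 6060.606ms @ 10 + 1212.121ms (2)
6. 7272.727ms @ 12 + 909.091ms (3/2)
7. 8181.818ms @ 27/2 + 909.091ms (3/2)
8. 9090.909ms @ 15 + 259.74ms (3/7)
9. 9350.649ms @ 108/7 + 259.74ms (3/7)
10. 9610.39ms @ 111/7 + 259.74ms (3/7)
11. 9870.13ms @ 114/7 + 519.481ms (6/7)
12. 10389.61ms @ 120/7 + 259.74ms (3/7)
13. 10649.351ms @ 123/7 + 259.74ms (3/7)

note 7 onset = 27/2b = 8181.818ms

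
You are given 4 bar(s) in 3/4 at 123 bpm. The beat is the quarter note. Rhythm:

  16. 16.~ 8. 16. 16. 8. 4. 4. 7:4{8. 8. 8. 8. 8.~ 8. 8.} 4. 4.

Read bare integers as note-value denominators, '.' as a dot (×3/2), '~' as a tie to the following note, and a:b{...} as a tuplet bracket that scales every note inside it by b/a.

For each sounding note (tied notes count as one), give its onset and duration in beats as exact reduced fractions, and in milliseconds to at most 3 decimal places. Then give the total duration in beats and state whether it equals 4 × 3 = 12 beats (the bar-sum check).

1) 0.0ms=0b +182.927ms=3/8b
2) 182.927ms=3/8b +548.78ms=9/8b
3) 731.707ms=3/2b +182.927ms=3/8b
4) 914.634ms=15/8b +182.927ms=3/8b
5) 1097.561ms=9/4b +365.854ms=3/4b
6) 1463.415ms=3b +731.707ms=3/2b
7) 2195.122ms=9/2b +731.707ms=3/2b
8) 2926.829ms=6b +209.059ms=3/7b
9) 3135.889ms=45/7b +209.059ms=3/7b
10) 3344.948ms=48/7b +209.059ms=3/7b
11) 3554.007ms=51/7b +209.059ms=3/7b
12) 3763.066ms=54/7b +418.118ms=6/7b
13) 4181.185ms=60/7b +209.059ms=3/7b
14) 4390.244ms=9b +731.707ms=3/2b
15) 5121.951ms=21/2b +731.707ms=3/2b
Σ=12b of 12 (123bpm 3/4) — PASS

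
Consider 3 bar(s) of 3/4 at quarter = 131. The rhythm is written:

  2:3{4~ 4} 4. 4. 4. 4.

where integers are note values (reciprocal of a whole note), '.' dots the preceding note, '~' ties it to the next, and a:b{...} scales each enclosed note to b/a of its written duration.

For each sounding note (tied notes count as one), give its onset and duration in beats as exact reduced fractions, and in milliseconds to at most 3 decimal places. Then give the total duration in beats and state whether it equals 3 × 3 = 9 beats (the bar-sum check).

1) 0.0ms=0b +1374.046ms=3b
2) 1374.046ms=3b +687.023ms=3/2b
3) 2061.069ms=9/2b +687.023ms=3/2b
4) 2748.092ms=6b +687.023ms=3/2b
5) 3435.115ms=15/2b +687.023ms=3/2b
Σ=9b of 9 (131bpm 3/4) — PASS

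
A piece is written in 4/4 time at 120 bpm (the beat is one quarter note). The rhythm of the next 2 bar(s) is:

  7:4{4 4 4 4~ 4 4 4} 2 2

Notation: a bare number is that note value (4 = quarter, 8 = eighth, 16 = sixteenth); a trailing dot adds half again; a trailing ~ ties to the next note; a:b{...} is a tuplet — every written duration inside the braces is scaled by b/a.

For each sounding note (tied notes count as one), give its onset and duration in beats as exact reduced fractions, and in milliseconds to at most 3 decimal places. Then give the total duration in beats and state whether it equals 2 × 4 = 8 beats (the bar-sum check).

1) 0.0ms=0b +285.714ms=4/7b
2) 285.714ms=4/7b +285.714ms=4/7b
3) 571.429ms=8/7b +285.714ms=4/7b
4) 857.143ms=12/7b +571.429ms=8/7b
5) 1428.571ms=20/7b +285.714ms=4/7b
6) 1714.286ms=24/7b +285.714ms=4/7b
7) 2000.0ms=4b +1000.0ms=2b
8) 3000.0ms=6b +1000.0ms=2b
Σ=8b of 8 (120bpm 4/4) — PASS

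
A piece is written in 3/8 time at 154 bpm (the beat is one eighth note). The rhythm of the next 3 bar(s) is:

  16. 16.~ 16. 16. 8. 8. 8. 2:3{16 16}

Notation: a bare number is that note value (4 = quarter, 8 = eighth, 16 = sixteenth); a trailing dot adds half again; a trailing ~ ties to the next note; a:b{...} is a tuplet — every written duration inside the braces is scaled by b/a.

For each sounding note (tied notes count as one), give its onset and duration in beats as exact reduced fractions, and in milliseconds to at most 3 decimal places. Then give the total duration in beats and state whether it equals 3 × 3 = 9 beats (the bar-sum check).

1) 0.0ms=0b +292.208ms=3/4b
2) 292.208ms=3/4b +584.416ms=3/2b
3) 876.623ms=9/4b +292.208ms=3/4b
4) 1168.831ms=3b +584.416ms=3/2b
5) 1753.247ms=9/2b +584.416ms=3/2b
6) 2337.662ms=6b +584.416ms=3/2b
7) 2922.078ms=15/2b +292.208ms=3/4b
8) 3214.286ms=33/4b +292.208ms=3/4b
Σ=9b of 9 (154bpm 3/8) — PASS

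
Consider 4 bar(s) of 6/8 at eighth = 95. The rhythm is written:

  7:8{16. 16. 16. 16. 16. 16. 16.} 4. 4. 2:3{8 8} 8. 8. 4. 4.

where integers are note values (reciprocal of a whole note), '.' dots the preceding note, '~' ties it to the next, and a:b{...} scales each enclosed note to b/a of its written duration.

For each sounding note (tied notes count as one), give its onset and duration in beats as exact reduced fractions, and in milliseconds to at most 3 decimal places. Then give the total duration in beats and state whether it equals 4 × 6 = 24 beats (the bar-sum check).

1) 0.0ms=0b +541.353ms=6/7b
2) 541.353ms=6/7b +541.353ms=6/7b
3) 1082.707ms=12/7b +541.353ms=6/7b
4) 1624.06ms=18/7b +541.353ms=6/7b
5) 2165.414ms=24/7b +541.353ms=6/7b
6) 2706.767ms=30/7b +541.353ms=6/7b
7) 3248.12ms=36/7b +541.353ms=6/7b
8) 3789.474ms=6b +1894.737ms=3b
9) 5684.211ms=9b +1894.737ms=3b
10) 7578.947ms=12b +947.368ms=3/2b
11) 8526.316ms=27/2b +947.368ms=3/2b
12) 9473.684ms=15b +947.368ms=3/2b
13) 10421.053ms=33/2b +947.368ms=3/2b
14) 11368.421ms=18b +1894.737ms=3b
15) 13263.158ms=21b +1894.737ms=3b
Σ=24b of 24 (95bpm 6/8) — PASS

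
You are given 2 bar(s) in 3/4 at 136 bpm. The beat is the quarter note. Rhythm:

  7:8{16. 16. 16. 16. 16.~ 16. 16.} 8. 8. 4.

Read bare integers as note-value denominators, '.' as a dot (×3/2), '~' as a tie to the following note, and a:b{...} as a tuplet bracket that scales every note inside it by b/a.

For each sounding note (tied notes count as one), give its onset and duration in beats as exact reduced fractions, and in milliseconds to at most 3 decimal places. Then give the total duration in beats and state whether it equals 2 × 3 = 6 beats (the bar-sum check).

1) 0.0ms=0b +189.076ms=3/7b
2) 189.076ms=3/7b +189.076ms=3/7b
3) 378.151ms=6/7b +189.076ms=3/7b
4) 567.227ms=9/7b +189.076ms=3/7b
5) 756.303ms=12/7b +378.151ms=6/7b
6) 1134.454ms=18/7b +189.076ms=3/7b
7) 1323.529ms=3b +330.882ms=3/4b
8) 1654.412ms=15/4b +330.882ms=3/4b
9) 1985.294ms=9/2b +661.765ms=3/2b
Σ=6b of 6 (136bpm 3/4) — PASS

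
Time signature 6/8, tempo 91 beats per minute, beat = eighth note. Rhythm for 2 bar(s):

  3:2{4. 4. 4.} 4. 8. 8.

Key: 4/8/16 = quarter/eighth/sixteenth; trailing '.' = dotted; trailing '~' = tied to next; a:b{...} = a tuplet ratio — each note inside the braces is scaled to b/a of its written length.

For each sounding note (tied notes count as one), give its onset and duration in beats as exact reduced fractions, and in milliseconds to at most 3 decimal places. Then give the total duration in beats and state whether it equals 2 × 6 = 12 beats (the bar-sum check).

1) 0.0ms=0b +1318.681ms=2b
2) 1318.681ms=2b +1318.681ms=2b
3) 2637.363ms=4b +1318.681ms=2b
4) 3956.044ms=6b +1978.022ms=3b
5) 5934.066ms=9b +989.011ms=3/2b
6) 6923.077ms=21/2b +989.011ms=3/2b
Σ=12b of 12 (91bpm 6/8) — PASS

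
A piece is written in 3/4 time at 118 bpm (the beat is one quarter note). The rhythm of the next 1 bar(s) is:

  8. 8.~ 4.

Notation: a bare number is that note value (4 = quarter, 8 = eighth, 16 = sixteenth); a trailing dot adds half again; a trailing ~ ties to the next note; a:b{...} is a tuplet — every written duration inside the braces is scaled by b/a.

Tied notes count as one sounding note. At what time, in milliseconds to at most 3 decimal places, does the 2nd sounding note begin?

1. 0.0ms @ 0 + 381.356ms (3/4)
2. 381.356ms @ 3/4 + 1144.068ms (9/4)

note 2 onset = 3/4b = 381.356ms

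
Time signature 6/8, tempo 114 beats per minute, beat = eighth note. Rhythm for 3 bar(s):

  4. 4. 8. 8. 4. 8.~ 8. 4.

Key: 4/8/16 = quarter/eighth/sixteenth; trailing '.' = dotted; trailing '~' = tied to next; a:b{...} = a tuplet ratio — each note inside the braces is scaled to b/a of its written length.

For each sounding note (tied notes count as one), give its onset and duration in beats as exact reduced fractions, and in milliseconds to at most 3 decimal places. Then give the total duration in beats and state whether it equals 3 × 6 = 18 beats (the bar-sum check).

1) 0.0ms=0b +1578.947ms=3b
2) 1578.947ms=3b +1578.947ms=3b
3) 3157.895ms=6b +789.474ms=3/2b
4) 3947.368ms=15/2b +789.474ms=3/2b
5) 4736.842ms=9b +1578.947ms=3b
6) 6315.789ms=12b +1578.947ms=3b
7) 7894.737ms=15b +1578.947ms=3b
Σ=18b of 18 (114bpm 6/8) — PASS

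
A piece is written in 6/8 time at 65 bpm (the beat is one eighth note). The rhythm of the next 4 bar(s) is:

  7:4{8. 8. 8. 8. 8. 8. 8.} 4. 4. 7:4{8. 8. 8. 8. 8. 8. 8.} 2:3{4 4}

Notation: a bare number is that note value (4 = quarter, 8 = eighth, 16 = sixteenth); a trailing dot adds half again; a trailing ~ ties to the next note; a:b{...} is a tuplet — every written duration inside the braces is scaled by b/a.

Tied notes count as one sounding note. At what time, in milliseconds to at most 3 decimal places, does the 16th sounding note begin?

note 16 onset = 120/7b = 15824.176ms

1. 0.0ms @ 0 + 791.209ms (6/7)
2. 791.209ms @ 6/7 + 791.209ms (6/7)
3. 1582.418ms @ 12/7 + 791.209ms (6/7)
4. 2373.626ms @ 18/7 + 791.209ms (6/7)
5. 3164.835ms @ 24/7 + 791.209ms (6/7)
6. 3956.044ms @ 30/7 + 791.209ms (6/7)
7. 4747.253ms @ 36/7 + 791.209ms (6/7)
8. 5538.462ms @ 6 + 2769.231ms (3)
9. 8307.692ms @ 9 + 2769.231ms (3)
10. 11076.923ms @ 12 + 791.209ms (6/7)
11. 11868.132ms @ 90/7 + 791.209ms (6/7)
12. 12659.341ms @ 96/7 + 791.209ms (6/7)
13. 13450.549ms @ 102/7 + 791.209ms (6/7)
14. 14241.758ms @ 108/7 + 791.209ms (6/7)
15. 15032.967ms @ 114/7 + 791.209ms (6/7)
16. 15824.176ms @ 120/7 + 791.209ms (6/7)
17. 16615.385ms @ 18 + 2769.231ms (3)
18. 19384.615ms @ 21 + 2769.231ms (3)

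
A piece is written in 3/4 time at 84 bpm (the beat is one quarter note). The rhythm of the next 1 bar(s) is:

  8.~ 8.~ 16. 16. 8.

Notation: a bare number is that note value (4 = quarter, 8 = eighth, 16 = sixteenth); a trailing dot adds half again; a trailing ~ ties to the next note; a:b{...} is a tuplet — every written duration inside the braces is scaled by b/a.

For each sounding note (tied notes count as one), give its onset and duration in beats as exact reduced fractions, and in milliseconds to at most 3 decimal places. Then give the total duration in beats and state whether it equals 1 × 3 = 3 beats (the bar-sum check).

1) 0.0ms=0b +1339.286ms=15/8b
2) 1339.286ms=15/8b +267.857ms=3/8b
3) 1607.143ms=9/4b +535.714ms=3/4b
Σ=3b of 3 (84bpm 3/4) — PASS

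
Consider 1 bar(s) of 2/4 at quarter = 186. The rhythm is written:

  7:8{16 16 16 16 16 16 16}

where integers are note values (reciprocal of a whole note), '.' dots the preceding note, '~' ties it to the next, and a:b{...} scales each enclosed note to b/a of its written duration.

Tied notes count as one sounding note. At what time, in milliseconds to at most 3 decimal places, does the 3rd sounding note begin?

1. 0.0ms @ 0 + 92.166ms (2/7)
2. 92.166ms @ 2/7 + 92.166ms (2/7)
3. 184.332ms @ 4/7 + 92.166ms (2/7)
4. 276.498ms @ 6/7 + 92.166ms (2/7)
5. 368.664ms @ 8/7 + 92.166ms (2/7)
6. 460.829ms @ 10/7 + 92.166ms (2/7)
7. 552.995ms @ 12/7 + 92.166ms (2/7)

note 3 onset = 4/7b = 184.332ms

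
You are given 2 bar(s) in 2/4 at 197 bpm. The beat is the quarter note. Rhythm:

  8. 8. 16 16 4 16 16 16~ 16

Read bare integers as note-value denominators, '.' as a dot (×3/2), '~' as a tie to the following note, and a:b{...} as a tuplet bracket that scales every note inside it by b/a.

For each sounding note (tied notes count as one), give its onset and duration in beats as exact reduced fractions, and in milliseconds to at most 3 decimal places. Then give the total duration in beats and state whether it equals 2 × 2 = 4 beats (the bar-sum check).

1) 0.0ms=0b +228.426ms=3/4b
2) 228.426ms=3/4b +228.426ms=3/4b
3) 456.853ms=3/2b +76.142ms=1/4b
4) 532.995ms=7/4b +76.142ms=1/4b
5) 609.137ms=2b +304.569ms=1b
6) 913.706ms=3b +76.142ms=1/4b
7) 989.848ms=13/4b +76.142ms=1/4b
8) 1065.99ms=7/2b +152.284ms=1/2b
Σ=4b of 4 (197bpm 2/4) — PASS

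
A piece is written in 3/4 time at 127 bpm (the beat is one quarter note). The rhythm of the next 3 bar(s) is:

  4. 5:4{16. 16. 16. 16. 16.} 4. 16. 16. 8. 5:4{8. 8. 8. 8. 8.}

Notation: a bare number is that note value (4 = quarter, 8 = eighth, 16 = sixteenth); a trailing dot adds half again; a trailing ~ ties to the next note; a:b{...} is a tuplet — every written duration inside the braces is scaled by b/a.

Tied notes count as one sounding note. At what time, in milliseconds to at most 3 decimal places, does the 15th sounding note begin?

1. 0.0ms @ 0 + 708.661ms (3/2)
2. 708.661ms @ 3/2 + 141.732ms (3/10)
3. 850.394ms @ 9/5 + 141.732ms (3/10)
4. 992.126ms @ 21/10 + 141.732ms (3/10)
5. 1133.858ms @ 12/5 + 141.732ms (3/10)
6. 1275.591ms @ 27/10 + 141.732ms (3/10)
7. 1417.323ms @ 3 + 708.661ms (3/2)
8. 2125.984ms @ 9/2 + 177.165ms (3/8)
9. 2303.15ms @ 39/8 + 177.165ms (3/8)
10. 2480.315ms @ 21/4 + 354.331ms (3/4)
11. 2834.646ms @ 6 + 283.465ms (3/5)
12. 3118.11ms @ 33/5 + 283.465ms (3/5)
13. 3401.575ms @ 36/5 + 283.465ms (3/5)
14. 3685.039ms @ 39/5 + 283.465ms (3/5)
15. 3968.504ms @ 42/5 + 283.465ms (3/5)

note 15 onset = 42/5b = 3968.504ms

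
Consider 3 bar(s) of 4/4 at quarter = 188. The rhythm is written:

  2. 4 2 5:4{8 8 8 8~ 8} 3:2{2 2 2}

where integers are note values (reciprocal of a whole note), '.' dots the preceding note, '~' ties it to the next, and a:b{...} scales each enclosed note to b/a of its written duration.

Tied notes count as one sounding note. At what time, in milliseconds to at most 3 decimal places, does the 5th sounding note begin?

1. 0.0ms @ 0 + 957.447ms (3)
2. 957.447ms @ 3 + 319.149ms (1)
3. 1276.596ms @ 4 + 638.298ms (2)
4. 1914.894ms @ 6 + 127.66ms (2/5)
5. 2042.553ms @ 32/5 + 127.66ms (2/5)
6. 2170.213ms @ 34/5 + 127.66ms (2/5)
7. 2297.872ms @ 36/5 + 255.319ms (4/5)
8. 2553.191ms @ 8 + 425.532ms (4/3)
9. 2978.723ms @ 28/3 + 425.532ms (4/3)
10. 3404.255ms @ 32/3 + 425.532ms (4/3)

note 5 onset = 32/5b = 2042.553ms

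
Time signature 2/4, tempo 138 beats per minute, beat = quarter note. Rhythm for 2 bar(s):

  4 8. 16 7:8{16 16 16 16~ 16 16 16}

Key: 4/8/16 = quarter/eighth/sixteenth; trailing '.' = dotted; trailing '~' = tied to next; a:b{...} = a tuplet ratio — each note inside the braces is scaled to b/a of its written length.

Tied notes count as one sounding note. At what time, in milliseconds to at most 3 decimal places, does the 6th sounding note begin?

note 6 onset = 18/7b = 1118.012ms

1. 0.0ms @ 0 + 434.783ms (1)
2. 434.783ms @ 1 + 326.087ms (3/4)
3. 760.87ms @ 7/4 + 108.696ms (1/4)
4. 869.565ms @ 2 + 124.224ms (2/7)
5. 993.789ms @ 16/7 + 124.224ms (2/7)
6. 1118.012ms @ 18/7 + 124.224ms (2/7)
7. 1242.236ms @ 20/7 + 248.447ms (4/7)
8. 1490.683ms @ 24/7 + 124.224ms (2/7)
9. 1614.907ms @ 26/7 + 124.224ms (2/7)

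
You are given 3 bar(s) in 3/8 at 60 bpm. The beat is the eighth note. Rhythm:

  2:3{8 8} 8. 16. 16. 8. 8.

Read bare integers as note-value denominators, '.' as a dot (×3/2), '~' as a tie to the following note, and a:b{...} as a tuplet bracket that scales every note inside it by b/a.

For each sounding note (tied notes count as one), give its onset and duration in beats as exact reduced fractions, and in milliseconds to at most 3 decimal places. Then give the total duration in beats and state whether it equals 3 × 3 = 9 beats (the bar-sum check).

1) 0.0ms=0b +1500.0ms=3/2b
2) 1500.0ms=3/2b +1500.0ms=3/2b
3) 3000.0ms=3b +1500.0ms=3/2b
4) 4500.0ms=9/2b +750.0ms=3/4b
5) 5250.0ms=21/4b +750.0ms=3/4b
6) 6000.0ms=6b +1500.0ms=3/2b
7) 7500.0ms=15/2b +1500.0ms=3/2b
Σ=9b of 9 (60bpm 3/8) — PASS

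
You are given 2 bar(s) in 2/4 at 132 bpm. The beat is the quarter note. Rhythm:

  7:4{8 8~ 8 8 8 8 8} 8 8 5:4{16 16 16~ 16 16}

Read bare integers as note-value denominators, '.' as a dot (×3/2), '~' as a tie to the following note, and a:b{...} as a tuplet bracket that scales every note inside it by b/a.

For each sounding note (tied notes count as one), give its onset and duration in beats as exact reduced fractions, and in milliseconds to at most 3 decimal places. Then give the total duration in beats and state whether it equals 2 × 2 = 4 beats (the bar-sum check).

1) 0.0ms=0b +129.87ms=2/7b
2) 129.87ms=2/7b +259.74ms=4/7b
3) 389.61ms=6/7b +129.87ms=2/7b
4) 519.481ms=8/7b +129.87ms=2/7b
5) 649.351ms=10/7b +129.87ms=2/7b
6) 779.221ms=12/7b +129.87ms=2/7b
7) 909.091ms=2b +227.273ms=1/2b
8) 1136.364ms=5/2b +227.273ms=1/2b
9) 1363.636ms=3b +90.909ms=1/5b
10) 1454.545ms=16/5b +90.909ms=1/5b
11) 1545.455ms=17/5b +181.818ms=2/5b
12) 1727.273ms=19/5b +90.909ms=1/5b
Σ=4b of 4 (132bpm 2/4) — PASS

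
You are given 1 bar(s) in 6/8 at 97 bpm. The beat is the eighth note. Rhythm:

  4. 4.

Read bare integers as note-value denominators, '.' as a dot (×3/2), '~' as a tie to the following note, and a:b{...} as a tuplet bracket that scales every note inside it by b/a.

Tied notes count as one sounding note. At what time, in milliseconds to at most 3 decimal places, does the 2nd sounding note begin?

1. 0.0ms @ 0 + 1855.67ms (3)
2. 1855.67ms @ 3 + 1855.67ms (3)

note 2 onset = 3b = 1855.67ms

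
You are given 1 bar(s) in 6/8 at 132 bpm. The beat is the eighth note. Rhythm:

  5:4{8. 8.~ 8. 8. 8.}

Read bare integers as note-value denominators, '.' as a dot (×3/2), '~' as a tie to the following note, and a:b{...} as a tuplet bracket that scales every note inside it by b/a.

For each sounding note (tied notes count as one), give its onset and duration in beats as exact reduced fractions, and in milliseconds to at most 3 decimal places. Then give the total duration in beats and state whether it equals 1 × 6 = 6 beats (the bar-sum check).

1) 0.0ms=0b +545.455ms=6/5b
2) 545.455ms=6/5b +1090.909ms=12/5b
3) 1636.364ms=18/5b +545.455ms=6/5b
4) 2181.818ms=24/5b +545.455ms=6/5b
Σ=6b of 6 (132bpm 6/8) — PASS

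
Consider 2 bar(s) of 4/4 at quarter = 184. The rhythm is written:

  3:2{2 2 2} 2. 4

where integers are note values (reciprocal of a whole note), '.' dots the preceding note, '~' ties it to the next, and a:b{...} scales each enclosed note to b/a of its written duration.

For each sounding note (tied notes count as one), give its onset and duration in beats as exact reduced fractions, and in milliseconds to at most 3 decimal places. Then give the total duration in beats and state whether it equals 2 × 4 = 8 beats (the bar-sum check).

1) 0.0ms=0b +434.783ms=4/3b
2) 434.783ms=4/3b +434.783ms=4/3b
3) 869.565ms=8/3b +434.783ms=4/3b
4) 1304.348ms=4b +978.261ms=3b
5) 2282.609ms=7b +326.087ms=1b
Σ=8b of 8 (184bpm 4/4) — PASS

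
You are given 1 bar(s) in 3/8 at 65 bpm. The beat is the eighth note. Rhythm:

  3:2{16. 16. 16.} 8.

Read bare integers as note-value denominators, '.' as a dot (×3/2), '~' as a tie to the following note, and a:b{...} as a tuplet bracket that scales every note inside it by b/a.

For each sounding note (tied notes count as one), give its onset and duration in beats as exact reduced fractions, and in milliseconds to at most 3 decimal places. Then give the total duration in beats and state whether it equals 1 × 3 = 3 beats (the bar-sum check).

1) 0.0ms=0b +461.538ms=1/2b
2) 461.538ms=1/2b +461.538ms=1/2b
3) 923.077ms=1b +461.538ms=1/2b
4) 1384.615ms=3/2b +1384.615ms=3/2b
Σ=3b of 3 (65bpm 3/8) — PASS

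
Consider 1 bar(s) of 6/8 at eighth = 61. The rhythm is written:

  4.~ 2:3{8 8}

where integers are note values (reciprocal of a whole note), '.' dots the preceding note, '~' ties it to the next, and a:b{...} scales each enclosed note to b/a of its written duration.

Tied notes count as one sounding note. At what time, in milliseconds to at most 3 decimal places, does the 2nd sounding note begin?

1. 0.0ms @ 0 + 4426.23ms (9/2)
2. 4426.23ms @ 9/2 + 1475.41ms (3/2)

note 2 onset = 9/2b = 4426.23ms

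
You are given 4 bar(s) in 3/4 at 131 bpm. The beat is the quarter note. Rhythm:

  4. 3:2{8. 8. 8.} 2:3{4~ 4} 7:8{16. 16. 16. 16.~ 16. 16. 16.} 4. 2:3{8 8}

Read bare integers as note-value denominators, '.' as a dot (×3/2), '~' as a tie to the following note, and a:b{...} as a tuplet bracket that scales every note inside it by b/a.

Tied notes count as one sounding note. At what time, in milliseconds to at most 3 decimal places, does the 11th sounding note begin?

note 11 onset = 60/7b = 3925.845ms

1. 0.0ms @ 0 + 687.023ms (3/2)
2. 687.023ms @ 3/2 + 229.008ms (1/2)
3. 916.031ms @ 2 + 229.008ms (1/2)
4. 1145.038ms @ 5/2 + 229.008ms (1/2)
5. 1374.046ms @ 3 + 1374.046ms (3)
6. 2748.092ms @ 6 + 196.292ms (3/7)
7. 2944.384ms @ 45/7 + 196.292ms (3/7)
8. 3140.676ms @ 48/7 + 196.292ms (3/7)
9. 3336.968ms @ 51/7 + 392.585ms (6/7)
10. 3729.553ms @ 57/7 + 196.292ms (3/7)
11. 3925.845ms @ 60/7 + 196.292ms (3/7)
12. 4122.137ms @ 9 + 687.023ms (3/2)
13. 4809.16ms @ 21/2 + 343.511ms (3/4)
14. 5152.672ms @ 45/4 + 343.511ms (3/4)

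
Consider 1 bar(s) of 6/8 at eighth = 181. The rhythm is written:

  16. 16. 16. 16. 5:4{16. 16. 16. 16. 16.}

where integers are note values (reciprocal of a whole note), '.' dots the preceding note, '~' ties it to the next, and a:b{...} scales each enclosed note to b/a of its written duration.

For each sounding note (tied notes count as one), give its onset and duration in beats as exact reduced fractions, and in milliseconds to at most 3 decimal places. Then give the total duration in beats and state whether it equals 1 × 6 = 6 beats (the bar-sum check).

1) 0.0ms=0b +248.619ms=3/4b
2) 248.619ms=3/4b +248.619ms=3/4b
3) 497.238ms=3/2b +248.619ms=3/4b
4) 745.856ms=9/4b +248.619ms=3/4b
5) 994.475ms=3b +198.895ms=3/5b
6) 1193.37ms=18/5b +198.895ms=3/5b
7) 1392.265ms=21/5b +198.895ms=3/5b
8) 1591.16ms=24/5b +198.895ms=3/5b
9) 1790.055ms=27/5b +198.895ms=3/5b
Σ=6b of 6 (181bpm 6/8) — PASS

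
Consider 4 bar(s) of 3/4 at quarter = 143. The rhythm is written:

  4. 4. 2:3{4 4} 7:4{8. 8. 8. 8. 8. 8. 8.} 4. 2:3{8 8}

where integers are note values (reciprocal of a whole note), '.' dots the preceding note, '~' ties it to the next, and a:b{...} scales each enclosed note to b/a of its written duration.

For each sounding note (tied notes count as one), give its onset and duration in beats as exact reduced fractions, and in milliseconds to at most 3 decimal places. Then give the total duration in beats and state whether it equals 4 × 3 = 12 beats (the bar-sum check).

1) 0.0ms=0b +629.371ms=3/2b
2) 629.371ms=3/2b +629.371ms=3/2b
3) 1258.741ms=3b +629.371ms=3/2b
4) 1888.112ms=9/2b +629.371ms=3/2b
5) 2517.483ms=6b +179.82ms=3/7b
6) 2697.303ms=45/7b +179.82ms=3/7b
7) 2877.123ms=48/7b +179.82ms=3/7b
8) 3056.943ms=51/7b +179.82ms=3/7b
9) 3236.763ms=54/7b +179.82ms=3/7b
10) 3416.583ms=57/7b +179.82ms=3/7b
11) 3596.404ms=60/7b +179.82ms=3/7b
12) 3776.224ms=9b +629.371ms=3/2b
13) 4405.594ms=21/2b +314.685ms=3/4b
14) 4720.28ms=45/4b +314.685ms=3/4b
Σ=12b of 12 (143bpm 3/4) — PASS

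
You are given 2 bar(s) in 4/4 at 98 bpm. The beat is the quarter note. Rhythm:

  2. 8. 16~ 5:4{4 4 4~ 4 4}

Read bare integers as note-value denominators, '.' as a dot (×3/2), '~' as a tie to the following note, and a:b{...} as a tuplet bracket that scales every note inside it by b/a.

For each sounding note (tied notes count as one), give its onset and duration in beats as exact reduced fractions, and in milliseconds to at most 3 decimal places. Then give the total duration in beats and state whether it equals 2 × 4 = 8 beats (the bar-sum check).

1) 0.0ms=0b +1836.735ms=3b
2) 1836.735ms=3b +459.184ms=3/4b
3) 2295.918ms=15/4b +642.857ms=21/20b
4) 2938.776ms=24/5b +489.796ms=4/5b
5) 3428.571ms=28/5b +979.592ms=8/5b
6) 4408.163ms=36/5b +489.796ms=4/5b
Σ=8b of 8 (98bpm 4/4) — PASS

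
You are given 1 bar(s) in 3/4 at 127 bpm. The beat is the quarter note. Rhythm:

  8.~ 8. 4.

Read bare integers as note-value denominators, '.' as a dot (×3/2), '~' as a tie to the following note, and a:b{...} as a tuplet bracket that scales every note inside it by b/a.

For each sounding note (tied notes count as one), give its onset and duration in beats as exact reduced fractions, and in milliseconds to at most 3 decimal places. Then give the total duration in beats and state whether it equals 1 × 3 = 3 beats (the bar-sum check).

1) 0.0ms=0b +708.661ms=3/2b
2) 708.661ms=3/2b +708.661ms=3/2b
Σ=3b of 3 (127bpm 3/4) — PASS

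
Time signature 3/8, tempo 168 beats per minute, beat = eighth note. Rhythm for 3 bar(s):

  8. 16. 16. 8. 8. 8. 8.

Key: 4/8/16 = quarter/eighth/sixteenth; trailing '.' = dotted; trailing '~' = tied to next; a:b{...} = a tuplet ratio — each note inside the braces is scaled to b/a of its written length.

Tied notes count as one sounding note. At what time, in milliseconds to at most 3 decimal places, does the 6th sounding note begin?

1. 0.0ms @ 0 + 535.714ms (3/2)
2. 535.714ms @ 3/2 + 267.857ms (3/4)
3. 803.571ms @ 9/4 + 267.857ms (3/4)
4. 1071.429ms @ 3 + 535.714ms (3/2)
5. 1607.143ms @ 9/2 + 535.714ms (3/2)
6. 2142.857ms @ 6 + 535.714ms (3/2)
7. 2678.571ms @ 15/2 + 535.714ms (3/2)

note 6 onset = 6b = 2142.857ms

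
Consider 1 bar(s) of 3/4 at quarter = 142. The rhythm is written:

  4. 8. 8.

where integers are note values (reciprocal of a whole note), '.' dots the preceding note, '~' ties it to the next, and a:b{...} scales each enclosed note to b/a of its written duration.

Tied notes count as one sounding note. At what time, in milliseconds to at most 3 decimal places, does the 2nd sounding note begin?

1. 0.0ms @ 0 + 633.803ms (3/2)
2. 633.803ms @ 3/2 + 316.901ms (3/4)
3. 950.704ms @ 9/4 + 316.901ms (3/4)

note 2 onset = 3/2b = 633.803ms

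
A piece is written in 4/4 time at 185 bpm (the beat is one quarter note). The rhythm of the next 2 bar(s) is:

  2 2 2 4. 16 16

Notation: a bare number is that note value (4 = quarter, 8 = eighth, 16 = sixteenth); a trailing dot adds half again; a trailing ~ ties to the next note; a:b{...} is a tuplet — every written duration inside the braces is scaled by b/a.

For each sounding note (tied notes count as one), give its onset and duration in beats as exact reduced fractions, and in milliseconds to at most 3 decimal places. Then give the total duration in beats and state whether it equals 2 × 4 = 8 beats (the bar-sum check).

1) 0.0ms=0b +648.649ms=2b
2) 648.649ms=2b +648.649ms=2b
3) 1297.297ms=4b +648.649ms=2b
4) 1945.946ms=6b +486.486ms=3/2b
5) 2432.432ms=15/2b +81.081ms=1/4b
6) 2513.514ms=31/4b +81.081ms=1/4b
Σ=8b of 8 (185bpm 4/4) — PASS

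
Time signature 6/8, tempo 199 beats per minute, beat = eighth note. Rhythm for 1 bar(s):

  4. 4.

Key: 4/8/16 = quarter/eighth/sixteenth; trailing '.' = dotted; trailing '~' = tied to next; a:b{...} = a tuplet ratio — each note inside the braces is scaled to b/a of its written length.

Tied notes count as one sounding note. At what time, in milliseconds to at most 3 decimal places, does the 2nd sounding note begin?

1. 0.0ms @ 0 + 904.523ms (3)
2. 904.523ms @ 3 + 904.523ms (3)

note 2 onset = 3b = 904.523ms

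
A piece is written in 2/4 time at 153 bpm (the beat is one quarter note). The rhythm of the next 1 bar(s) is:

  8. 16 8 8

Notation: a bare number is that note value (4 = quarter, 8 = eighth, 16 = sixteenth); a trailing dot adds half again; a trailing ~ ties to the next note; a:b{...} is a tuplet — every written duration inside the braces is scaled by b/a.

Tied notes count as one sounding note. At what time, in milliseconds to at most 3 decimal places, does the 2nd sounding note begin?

1. 0.0ms @ 0 + 294.118ms (3/4)
2. 294.118ms @ 3/4 + 98.039ms (1/4)
3. 392.157ms @ 1 + 196.078ms (1/2)
4. 588.235ms @ 3/2 + 196.078ms (1/2)

note 2 onset = 3/4b = 294.118ms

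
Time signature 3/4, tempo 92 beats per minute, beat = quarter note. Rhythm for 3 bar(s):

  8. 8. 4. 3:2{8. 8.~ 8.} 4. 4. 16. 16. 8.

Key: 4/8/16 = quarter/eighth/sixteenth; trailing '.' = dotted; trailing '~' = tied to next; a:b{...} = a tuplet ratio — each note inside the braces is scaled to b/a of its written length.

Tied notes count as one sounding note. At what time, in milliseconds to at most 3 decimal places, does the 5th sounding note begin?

1. 0.0ms @ 0 + 489.13ms (3/4)
2. 489.13ms @ 3/4 + 489.13ms (3/4)
3. 978.261ms @ 3/2 + 978.261ms (3/2)
4. 1956.522ms @ 3 + 326.087ms (1/2)
5. 2282.609ms @ 7/2 + 652.174ms (1)
6. 2934.783ms @ 9/2 + 978.261ms (3/2)
7. 3913.043ms @ 6 + 978.261ms (3/2)
8. 4891.304ms @ 15/2 + 244.565ms (3/8)
9. 5135.87ms @ 63/8 + 244.565ms (3/8)
10. 5380.435ms @ 33/4 + 489.13ms (3/4)

note 5 onset = 7/2b = 2282.609ms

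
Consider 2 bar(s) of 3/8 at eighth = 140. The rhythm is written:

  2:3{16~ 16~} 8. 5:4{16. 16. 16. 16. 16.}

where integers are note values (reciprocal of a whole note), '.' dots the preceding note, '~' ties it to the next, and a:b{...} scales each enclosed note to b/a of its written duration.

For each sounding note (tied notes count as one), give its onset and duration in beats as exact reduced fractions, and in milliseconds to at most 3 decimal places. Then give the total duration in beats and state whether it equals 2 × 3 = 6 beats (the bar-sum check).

1) 0.0ms=0b +1285.714ms=3b
2) 1285.714ms=3b +257.143ms=3/5b
3) 1542.857ms=18/5b +257.143ms=3/5b
4) 1800.0ms=21/5b +257.143ms=3/5b
5) 2057.143ms=24/5b +257.143ms=3/5b
6) 2314.286ms=27/5b +257.143ms=3/5b
Σ=6b of 6 (140bpm 3/8) — PASS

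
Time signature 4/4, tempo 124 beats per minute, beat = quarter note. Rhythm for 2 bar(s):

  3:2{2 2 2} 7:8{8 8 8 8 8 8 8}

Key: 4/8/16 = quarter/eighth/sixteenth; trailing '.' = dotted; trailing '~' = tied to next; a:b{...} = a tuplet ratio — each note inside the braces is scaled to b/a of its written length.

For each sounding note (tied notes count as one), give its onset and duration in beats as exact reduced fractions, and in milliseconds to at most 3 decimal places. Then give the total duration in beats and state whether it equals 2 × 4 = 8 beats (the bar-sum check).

1) 0.0ms=0b +645.161ms=4/3b
2) 645.161ms=4/3b +645.161ms=4/3b
3) 1290.323ms=8/3b +645.161ms=4/3b
4) 1935.484ms=4b +276.498ms=4/7b
5) 2211.982ms=32/7b +276.498ms=4/7b
6) 2488.479ms=36/7b +276.498ms=4/7b
7) 2764.977ms=40/7b +276.498ms=4/7b
8) 3041.475ms=44/7b +276.498ms=4/7b
9) 3317.972ms=48/7b +276.498ms=4/7b
10) 3594.47ms=52/7b +276.498ms=4/7b
Σ=8b of 8 (124bpm 4/4) — PASS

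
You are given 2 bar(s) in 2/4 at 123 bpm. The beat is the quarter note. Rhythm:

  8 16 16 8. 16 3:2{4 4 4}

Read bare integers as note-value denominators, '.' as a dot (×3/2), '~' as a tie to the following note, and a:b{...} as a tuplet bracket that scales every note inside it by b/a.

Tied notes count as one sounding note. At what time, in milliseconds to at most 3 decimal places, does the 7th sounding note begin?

note 7 onset = 8/3b = 1300.813ms

1. 0.0ms @ 0 + 243.902ms (1/2)
2. 243.902ms @ 1/2 + 121.951ms (1/4)
3. 365.854ms @ 3/4 + 121.951ms (1/4)
4. 487.805ms @ 1 + 365.854ms (3/4)
5. 853.659ms @ 7/4 + 121.951ms (1/4)
6. 975.61ms @ 2 + 325.203ms (2/3)
7. 1300.813ms @ 8/3 + 325.203ms (2/3)
8. 1626.016ms @ 10/3 + 325.203ms (2/3)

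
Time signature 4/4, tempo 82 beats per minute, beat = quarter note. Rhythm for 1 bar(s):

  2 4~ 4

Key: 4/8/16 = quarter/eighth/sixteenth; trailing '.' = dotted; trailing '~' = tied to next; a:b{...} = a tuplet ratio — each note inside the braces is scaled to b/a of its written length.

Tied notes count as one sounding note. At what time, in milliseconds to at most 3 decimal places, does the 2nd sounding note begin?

1. 0.0ms @ 0 + 1463.415ms (2)
2. 1463.415ms @ 2 + 1463.415ms (2)

note 2 onset = 2b = 1463.415ms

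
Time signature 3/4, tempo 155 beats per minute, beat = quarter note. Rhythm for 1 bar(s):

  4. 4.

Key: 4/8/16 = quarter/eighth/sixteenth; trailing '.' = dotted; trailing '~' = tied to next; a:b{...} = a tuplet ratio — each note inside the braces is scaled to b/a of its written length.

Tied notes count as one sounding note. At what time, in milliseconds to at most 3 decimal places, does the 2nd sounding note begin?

1. 0.0ms @ 0 + 580.645ms (3/2)
2. 580.645ms @ 3/2 + 580.645ms (3/2)

note 2 onset = 3/2b = 580.645ms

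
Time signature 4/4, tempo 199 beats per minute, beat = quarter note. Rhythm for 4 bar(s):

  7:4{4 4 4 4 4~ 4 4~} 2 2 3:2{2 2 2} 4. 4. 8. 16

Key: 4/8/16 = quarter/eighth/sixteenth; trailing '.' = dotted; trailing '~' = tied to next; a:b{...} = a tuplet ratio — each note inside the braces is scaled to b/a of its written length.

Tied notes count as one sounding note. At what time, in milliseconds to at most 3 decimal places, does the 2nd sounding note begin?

note 2 onset = 4/7b = 172.29ms

1. 0.0ms @ 0 + 172.29ms (4/7)
2. 172.29ms @ 4/7 + 172.29ms (4/7)
3. 344.58ms @ 8/7 + 172.29ms (4/7)
4. 516.87ms @ 12/7 + 172.29ms (4/7)
5. 689.16ms @ 16/7 + 344.58ms (8/7)
6. 1033.74ms @ 24/7 + 775.305ms (18/7)
7. 1809.045ms @ 6 + 603.015ms (2)
8. 2412.06ms @ 8 + 402.01ms (4/3)
9. 2814.07ms @ 28/3 + 402.01ms (4/3)
10. 3216.08ms @ 32/3 + 402.01ms (4/3)
11. 3618.09ms @ 12 + 452.261ms (3/2)
12. 4070.352ms @ 27/2 + 452.261ms (3/2)
13. 4522.613ms @ 15 + 226.131ms (3/4)
14. 4748.744ms @ 63/4 + 75.377ms (1/4)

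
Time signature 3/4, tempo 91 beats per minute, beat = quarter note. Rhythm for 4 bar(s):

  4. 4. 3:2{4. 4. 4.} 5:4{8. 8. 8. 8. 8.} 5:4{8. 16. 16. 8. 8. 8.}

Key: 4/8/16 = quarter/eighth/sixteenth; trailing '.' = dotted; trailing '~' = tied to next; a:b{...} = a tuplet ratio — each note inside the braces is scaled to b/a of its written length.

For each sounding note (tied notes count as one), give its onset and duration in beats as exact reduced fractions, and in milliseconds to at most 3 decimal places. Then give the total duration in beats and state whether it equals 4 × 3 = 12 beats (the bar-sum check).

1) 0.0ms=0b +989.011ms=3/2b
2) 989.011ms=3/2b +989.011ms=3/2b
3) 1978.022ms=3b +659.341ms=1b
4) 2637.363ms=4b +659.341ms=1b
5) 3296.703ms=5b +659.341ms=1b
6) 3956.044ms=6b +395.604ms=3/5b
7) 4351.648ms=33/5b +395.604ms=3/5b
8) 4747.253ms=36/5b +395.604ms=3/5b
9) 5142.857ms=39/5b +395.604ms=3/5b
10) 5538.462ms=42/5b +395.604ms=3/5b
11) 5934.066ms=9b +395.604ms=3/5b
12) 6329.67ms=48/5b +197.802ms=3/10b
13) 6527.473ms=99/10b +197.802ms=3/10b
14) 6725.275ms=51/5b +395.604ms=3/5b
15) 7120.879ms=54/5b +395.604ms=3/5b
16) 7516.484ms=57/5b +395.604ms=3/5b
Σ=12b of 12 (91bpm 3/4) — PASS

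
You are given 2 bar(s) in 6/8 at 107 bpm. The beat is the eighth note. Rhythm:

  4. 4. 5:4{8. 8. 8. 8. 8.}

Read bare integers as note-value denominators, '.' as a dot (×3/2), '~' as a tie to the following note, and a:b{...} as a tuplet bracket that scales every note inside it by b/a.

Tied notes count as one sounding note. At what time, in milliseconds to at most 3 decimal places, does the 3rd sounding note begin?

note 3 onset = 6b = 3364.486ms

1. 0.0ms @ 0 + 1682.243ms (3)
2. 1682.243ms @ 3 + 1682.243ms (3)
3. 3364.486ms @ 6 + 672.897ms (6/5)
4. 4037.383ms @ 36/5 + 672.897ms (6/5)
5. 4710.28ms @ 42/5 + 672.897ms (6/5)
6. 5383.178ms @ 48/5 + 672.897ms (6/5)
7. 6056.075ms @ 54/5 + 672.897ms (6/5)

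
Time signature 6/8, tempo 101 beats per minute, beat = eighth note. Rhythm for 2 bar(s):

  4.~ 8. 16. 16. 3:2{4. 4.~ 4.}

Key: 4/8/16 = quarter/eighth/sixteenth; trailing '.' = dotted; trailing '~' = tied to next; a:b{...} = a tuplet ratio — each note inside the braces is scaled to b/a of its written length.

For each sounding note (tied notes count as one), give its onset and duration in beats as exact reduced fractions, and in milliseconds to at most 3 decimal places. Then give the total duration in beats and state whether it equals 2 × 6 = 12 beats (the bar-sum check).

1) 0.0ms=0b +2673.267ms=9/2b
2) 2673.267ms=9/2b +445.545ms=3/4b
3) 3118.812ms=21/4b +445.545ms=3/4b
4) 3564.356ms=6b +1188.119ms=2b
5) 4752.475ms=8b +2376.238ms=4b
Σ=12b of 12 (101bpm 6/8) — PASS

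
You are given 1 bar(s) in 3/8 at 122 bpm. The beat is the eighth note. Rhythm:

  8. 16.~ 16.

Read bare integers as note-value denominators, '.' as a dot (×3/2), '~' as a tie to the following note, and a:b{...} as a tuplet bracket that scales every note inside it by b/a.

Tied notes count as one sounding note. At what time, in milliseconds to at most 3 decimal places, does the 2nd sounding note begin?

1. 0.0ms @ 0 + 737.705ms (3/2)
2. 737.705ms @ 3/2 + 737.705ms (3/2)

note 2 onset = 3/2b = 737.705ms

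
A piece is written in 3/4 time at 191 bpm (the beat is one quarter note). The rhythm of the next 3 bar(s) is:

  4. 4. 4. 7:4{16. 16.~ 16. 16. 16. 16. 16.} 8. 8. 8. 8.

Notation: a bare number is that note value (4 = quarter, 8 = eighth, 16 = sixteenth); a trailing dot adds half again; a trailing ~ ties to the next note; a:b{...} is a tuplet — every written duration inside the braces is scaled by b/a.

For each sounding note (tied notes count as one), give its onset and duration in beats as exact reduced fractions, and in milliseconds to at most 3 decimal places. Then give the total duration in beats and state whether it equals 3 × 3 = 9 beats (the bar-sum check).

1) 0.0ms=0b +471.204ms=3/2b
2) 471.204ms=3/2b +471.204ms=3/2b
3) 942.408ms=3b +471.204ms=3/2b
4) 1413.613ms=9/2b +67.315ms=3/14b
5) 1480.927ms=33/7b +134.63ms=3/7b
6) 1615.557ms=36/7b +67.315ms=3/14b
7) 1682.872ms=75/14b +67.315ms=3/14b
8) 1750.187ms=39/7b +67.315ms=3/14b
9) 1817.502ms=81/14b +67.315ms=3/14b
10) 1884.817ms=6b +235.602ms=3/4b
11) 2120.419ms=27/4b +235.602ms=3/4b
12) 2356.021ms=15/2b +235.602ms=3/4b
13) 2591.623ms=33/4b +235.602ms=3/4b
Σ=9b of 9 (191bpm 3/4) — PASS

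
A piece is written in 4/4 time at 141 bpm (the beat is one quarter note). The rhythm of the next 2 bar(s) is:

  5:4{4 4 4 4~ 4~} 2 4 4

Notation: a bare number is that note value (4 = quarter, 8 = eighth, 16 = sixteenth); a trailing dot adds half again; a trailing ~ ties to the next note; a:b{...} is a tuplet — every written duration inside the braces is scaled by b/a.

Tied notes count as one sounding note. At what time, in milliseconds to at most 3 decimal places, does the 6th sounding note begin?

1. 0.0ms @ 0 + 340.426ms (4/5)
2. 340.426ms @ 4/5 + 340.426ms (4/5)
3. 680.851ms @ 8/5 + 340.426ms (4/5)
4. 1021.277ms @ 12/5 + 1531.915ms (18/5)
5. 2553.191ms @ 6 + 425.532ms (1)
6. 2978.723ms @ 7 + 425.532ms (1)

note 6 onset = 7b = 2978.723ms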